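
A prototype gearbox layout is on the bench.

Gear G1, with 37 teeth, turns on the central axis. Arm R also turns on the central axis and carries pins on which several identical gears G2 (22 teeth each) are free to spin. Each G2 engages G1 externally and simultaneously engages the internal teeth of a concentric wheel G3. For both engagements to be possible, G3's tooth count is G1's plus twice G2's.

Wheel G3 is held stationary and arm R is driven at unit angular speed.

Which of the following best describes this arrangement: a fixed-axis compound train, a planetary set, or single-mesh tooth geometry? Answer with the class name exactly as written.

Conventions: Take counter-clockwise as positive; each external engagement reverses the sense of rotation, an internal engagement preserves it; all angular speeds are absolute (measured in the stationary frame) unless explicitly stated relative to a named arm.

planetary set

topology: planetary set — G1 37T / G2 22T / G3 81T, arm = carrier (Willis)
classification: planetary set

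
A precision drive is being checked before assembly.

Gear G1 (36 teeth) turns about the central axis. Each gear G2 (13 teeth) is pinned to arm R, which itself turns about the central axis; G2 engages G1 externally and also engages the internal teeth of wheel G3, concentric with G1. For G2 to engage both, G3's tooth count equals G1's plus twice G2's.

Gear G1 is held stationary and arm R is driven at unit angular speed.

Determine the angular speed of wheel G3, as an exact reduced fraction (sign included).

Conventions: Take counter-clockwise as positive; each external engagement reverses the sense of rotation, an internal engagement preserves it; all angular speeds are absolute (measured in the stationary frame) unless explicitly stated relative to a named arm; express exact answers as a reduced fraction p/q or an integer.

recognized (axles ride arm R): planetary set, 36/13/62 teeth
ring teeth: 36 + 2·13 = 62
36(ω_sun−ω_arm) = −62(ω_ring−ω_arm),  ω_sun = 0, ω_arm = 1
ω_ring = 1 − (36/62)(0−1) = 49/31
exact speed ratio = 49/31

49/31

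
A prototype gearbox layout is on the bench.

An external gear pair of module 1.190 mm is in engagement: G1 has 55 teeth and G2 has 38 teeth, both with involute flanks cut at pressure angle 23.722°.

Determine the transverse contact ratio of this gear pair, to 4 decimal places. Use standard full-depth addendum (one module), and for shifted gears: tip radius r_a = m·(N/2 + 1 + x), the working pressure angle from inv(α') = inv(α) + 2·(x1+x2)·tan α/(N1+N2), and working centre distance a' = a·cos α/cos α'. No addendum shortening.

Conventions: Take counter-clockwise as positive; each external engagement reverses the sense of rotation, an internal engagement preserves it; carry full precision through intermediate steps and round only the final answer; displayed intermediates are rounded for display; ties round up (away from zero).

1.5715

class = single-mesh tooth geometry [involute pair 55T × 38T, m = 1.190]
base radii: r_b1 = 29.960005, r_b2 = 20.699640
tip radii: r_a1 = 33.915000, r_a2 = 23.800000
no profile shift: α' = α, a' = a
action lengths: √(r_a1²−r_b1²) = 15.894191, √(r_a2²−r_b2²) = 11.745846
base pitch p_b = π·m·cos α = 3.422623
CR = (15.894191 + 11.745846 − 55.335000·sin 23.72200°)/3.422623 = 1.571544
contact ratio ≈ 1.5715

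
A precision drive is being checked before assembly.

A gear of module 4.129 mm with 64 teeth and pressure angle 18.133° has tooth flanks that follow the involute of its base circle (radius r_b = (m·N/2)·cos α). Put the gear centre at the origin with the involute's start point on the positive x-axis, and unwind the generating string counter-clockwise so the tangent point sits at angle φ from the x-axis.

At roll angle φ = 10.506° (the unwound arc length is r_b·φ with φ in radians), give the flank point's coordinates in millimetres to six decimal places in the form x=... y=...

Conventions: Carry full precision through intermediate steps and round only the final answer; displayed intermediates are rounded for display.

x=127.659289 y=0.257178

single-mesh involute tooth geometry (64T wheel at module 4.129)
pitch radius r_p = m·N/2 = 4.129·64/2 = 132.128000
base radius r_b = r_p·cos α = 132.128000·cos 18.133° = 125.566079
roll angle φ = 10.506° = 0.18336429 rad
x = r_b·(cos φ + φ·sin φ) = 127.659289
y = r_b·(sin φ − φ·cos φ) = 0.257178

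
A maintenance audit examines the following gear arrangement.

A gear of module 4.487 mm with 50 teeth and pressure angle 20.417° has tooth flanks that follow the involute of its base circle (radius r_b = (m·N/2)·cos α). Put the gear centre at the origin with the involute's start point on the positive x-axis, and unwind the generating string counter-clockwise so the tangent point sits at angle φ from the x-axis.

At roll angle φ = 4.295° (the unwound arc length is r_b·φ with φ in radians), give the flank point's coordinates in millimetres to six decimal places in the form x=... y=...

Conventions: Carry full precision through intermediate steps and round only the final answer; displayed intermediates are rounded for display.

x=105.422958 y=0.014753

class = single-mesh tooth geometry [base-circle involute, m = 4.487, 50T]
pitch radius r_p = m·N/2 = 4.487·50/2 = 112.175000
base radius r_b = r_p·cos α = 112.175000·cos 20.417° = 105.128001
roll angle φ = 4.295° = 0.07496189 rad
x = r_b·(cos φ + φ·sin φ) = 105.422958
y = r_b·(sin φ − φ·cos φ) = 0.014753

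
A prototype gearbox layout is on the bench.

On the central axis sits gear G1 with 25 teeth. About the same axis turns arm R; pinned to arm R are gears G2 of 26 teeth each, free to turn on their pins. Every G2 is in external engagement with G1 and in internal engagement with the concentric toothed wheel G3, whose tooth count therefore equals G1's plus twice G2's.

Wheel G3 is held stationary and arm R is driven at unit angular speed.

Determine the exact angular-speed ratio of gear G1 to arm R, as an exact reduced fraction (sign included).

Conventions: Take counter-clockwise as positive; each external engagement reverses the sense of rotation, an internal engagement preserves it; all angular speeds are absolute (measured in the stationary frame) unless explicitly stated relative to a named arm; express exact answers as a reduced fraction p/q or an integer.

102/25

planetary set (25T centre, 26T on arm, 77T internal) — Willis relation
ring teeth: 25 + 2·26 = 77
25(ω_sun−ω_arm) = −77(ω_ring−ω_arm),  ω_ring = 0, ω_arm = 1
ω_sun = 1 − (77/25)(0−1) = 102/25
ω_out/ω_in = 102/25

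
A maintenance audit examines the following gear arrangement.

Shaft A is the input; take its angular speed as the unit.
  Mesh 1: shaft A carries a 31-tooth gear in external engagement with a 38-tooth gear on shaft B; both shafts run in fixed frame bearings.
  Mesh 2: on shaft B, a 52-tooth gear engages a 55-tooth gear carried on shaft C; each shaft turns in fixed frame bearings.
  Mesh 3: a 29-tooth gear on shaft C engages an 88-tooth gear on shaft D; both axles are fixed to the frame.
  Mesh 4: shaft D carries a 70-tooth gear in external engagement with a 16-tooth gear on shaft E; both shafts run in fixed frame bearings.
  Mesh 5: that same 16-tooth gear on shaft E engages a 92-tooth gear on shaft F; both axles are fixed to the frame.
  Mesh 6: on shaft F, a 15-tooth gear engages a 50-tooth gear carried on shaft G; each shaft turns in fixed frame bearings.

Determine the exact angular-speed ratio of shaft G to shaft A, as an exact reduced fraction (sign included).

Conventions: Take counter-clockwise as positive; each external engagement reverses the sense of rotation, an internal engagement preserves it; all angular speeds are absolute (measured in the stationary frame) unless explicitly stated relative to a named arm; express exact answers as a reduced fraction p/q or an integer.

class = fixed-axis compound train [6 meshes; 6 ratios multiply, 6 sense flips]
mesh 1 [31T→38T]: running ratio 31/38, sense −
mesh 2 [52T→55T]: running ratio 806/1045, sense +
mesh 3 [29T→88T]: running ratio 11687/45980, sense −
mesh 4 [70T→16T]: running ratio 81809/73568, sense +
mesh 5 [16T→92T]: running ratio 81809/423016, sense −
mesh 6 [15T→50T]: running ratio 245427/4230160, sense +
ω_out/ω_in = 245427/4230160

245427/4230160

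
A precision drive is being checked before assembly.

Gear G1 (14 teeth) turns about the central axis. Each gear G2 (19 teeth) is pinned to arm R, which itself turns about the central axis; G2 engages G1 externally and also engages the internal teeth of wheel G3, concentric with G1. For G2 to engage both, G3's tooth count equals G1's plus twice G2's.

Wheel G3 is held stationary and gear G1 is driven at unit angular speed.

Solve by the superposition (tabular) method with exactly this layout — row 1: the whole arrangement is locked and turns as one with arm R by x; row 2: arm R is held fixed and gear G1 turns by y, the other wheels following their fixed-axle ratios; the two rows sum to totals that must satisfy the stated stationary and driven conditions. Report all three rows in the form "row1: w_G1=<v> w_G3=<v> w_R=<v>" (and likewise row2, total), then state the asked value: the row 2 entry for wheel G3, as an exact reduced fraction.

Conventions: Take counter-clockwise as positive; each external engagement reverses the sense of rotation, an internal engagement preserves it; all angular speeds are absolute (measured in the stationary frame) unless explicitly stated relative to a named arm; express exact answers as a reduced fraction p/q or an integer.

row1: w_G1=7/33 w_G3=7/33 w_R=7/33
row2: w_G1=26/33 w_G3=-7/33 w_R=0
total: w_G1=1 w_G3=0 w_R=7/33
asked value: -7/33

recognized (axles ride arm R): planetary set, 14/19/52 teeth
row 1 (train locked, turned with arm): all members turn x
row 2 — arm fixed, fixed-axis ratios: sun y, ring −(14/52)·y, arm 0
boundary: total ω_ring = x − (14/52)·y = 0 and total ω_sun = x + y = 1  ⇒  y = 26/33, x = 7/33
row 2 ring = −(14/52)·26/33 = -7/33
totals (row 1 + row 2): sun 7/33 + 26/33 = 1, ring 7/33 + (-7/33) = 0, arm 7/33 + 0 = 7/33
asked cell (row2, ring) = -7/33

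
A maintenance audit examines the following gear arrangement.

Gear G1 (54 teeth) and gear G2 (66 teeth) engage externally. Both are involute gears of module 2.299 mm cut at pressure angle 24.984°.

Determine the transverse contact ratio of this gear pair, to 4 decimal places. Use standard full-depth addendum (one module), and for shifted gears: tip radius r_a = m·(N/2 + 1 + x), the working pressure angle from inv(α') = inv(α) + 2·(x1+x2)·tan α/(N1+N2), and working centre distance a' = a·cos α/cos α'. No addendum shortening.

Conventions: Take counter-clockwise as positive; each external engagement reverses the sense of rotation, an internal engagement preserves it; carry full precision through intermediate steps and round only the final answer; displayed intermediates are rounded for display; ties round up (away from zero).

class = single-mesh tooth geometry [involute pair 54T × 66T, m = 2.299]
base radii: r_b1 = 56.264567, r_b2 = 68.767804
tip radii: r_a1 = 64.372000, r_a2 = 78.166000
no profile shift: α' = α, a' = a
action lengths: √(r_a1²−r_b1²) = 31.273837, √(r_a2²−r_b2²) = 37.160634
base pitch p_b = π·m·cos α = 6.546680
CR = (31.273837 + 37.160634 − 137.940000·sin 24.98400°)/6.546680 = 1.553982
contact ratio ≈ 1.5540

1.5540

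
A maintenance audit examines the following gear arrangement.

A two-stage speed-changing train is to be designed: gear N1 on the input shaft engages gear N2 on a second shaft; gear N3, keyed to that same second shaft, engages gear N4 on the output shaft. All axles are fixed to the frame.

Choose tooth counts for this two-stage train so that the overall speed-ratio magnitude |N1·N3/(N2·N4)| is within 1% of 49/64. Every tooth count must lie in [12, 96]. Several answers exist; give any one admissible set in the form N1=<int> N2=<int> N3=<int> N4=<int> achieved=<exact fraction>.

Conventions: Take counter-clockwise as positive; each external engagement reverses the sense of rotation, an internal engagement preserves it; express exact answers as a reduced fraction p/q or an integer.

N1=14 N2=16 N3=14 N4=16 achieved=49/64

topology: fixed-axis compound train — 2 stages, target 49/64
target = 49/64 in lowest terms: an exact hit needs N1·N3 = k·49 and N2·N4 = k·64 for one integer k, every count in [12, 96]; additionally prefer no 1:1 stage (N1 ≠ N2, N3 ≠ N4)
k = 1…3: no 1:1-free in-range split of k·49 and k·64 into factor pairs; take k = 4
k = 4: N1·N3 = 196 = 14·14, N2·N4 = 256 = 16·16
achieved = 14·14/(16·16) = 49/64; |achieved − target| = 0 ≤ 49/6400 ✓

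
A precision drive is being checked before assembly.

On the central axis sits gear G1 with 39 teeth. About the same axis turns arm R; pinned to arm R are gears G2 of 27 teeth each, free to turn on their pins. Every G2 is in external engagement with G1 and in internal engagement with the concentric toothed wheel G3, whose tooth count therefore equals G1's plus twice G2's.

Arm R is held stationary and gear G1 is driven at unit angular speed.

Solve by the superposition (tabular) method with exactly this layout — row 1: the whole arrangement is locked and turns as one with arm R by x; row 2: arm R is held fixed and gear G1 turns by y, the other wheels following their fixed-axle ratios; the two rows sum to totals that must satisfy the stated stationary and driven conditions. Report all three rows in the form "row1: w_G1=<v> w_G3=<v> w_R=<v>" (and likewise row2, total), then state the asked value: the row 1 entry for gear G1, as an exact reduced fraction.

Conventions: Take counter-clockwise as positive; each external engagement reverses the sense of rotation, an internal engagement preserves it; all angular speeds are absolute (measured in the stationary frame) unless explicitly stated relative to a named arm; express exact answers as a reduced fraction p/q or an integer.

row1: w_G1=0 w_G3=0 w_R=0
row2: w_G1=1 w_G3=-13/31 w_R=0
total: w_G1=1 w_G3=-13/31 w_R=0
asked value: 0

planetary set (39T centre, 27T on arm, 93T internal) — Willis relation
row 1 — lock + rotate with arm: ω_sun = ω_ring = ω_arm = x
row 2: sun turns y, ring = −(39/93)·y, arm 0
boundary: total ω_arm = x = 0 and total ω_sun = x + y = 1  ⇒  y = 1, x = 0
row 2 ring = −(39/93)·1 = -13/31
totals (row 1 + row 2): sun 0 + 1 = 1, ring 0 + (-13/31) = -13/31, arm 0 + 0 = 0
asked cell (row1, sun) = 0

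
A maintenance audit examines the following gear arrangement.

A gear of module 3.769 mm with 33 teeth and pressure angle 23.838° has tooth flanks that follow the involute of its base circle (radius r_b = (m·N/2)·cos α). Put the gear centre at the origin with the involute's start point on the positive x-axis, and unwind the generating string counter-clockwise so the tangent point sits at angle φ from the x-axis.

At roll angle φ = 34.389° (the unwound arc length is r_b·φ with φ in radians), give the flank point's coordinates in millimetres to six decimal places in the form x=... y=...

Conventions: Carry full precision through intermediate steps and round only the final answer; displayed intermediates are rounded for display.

x=66.224735 y=3.953920

topology: single-mesh involute geometry — m = 3.769, N = 33
pitch radius r_p = m·N/2 = 3.769·33/2 = 62.188500
base radius r_b = r_p·cos α = 62.188500·cos 23.838° = 56.883313
roll angle φ = 34.389° = 0.60020128 rad
x = r_b·(cos φ + φ·sin φ) = 66.224735
y = r_b·(sin φ − φ·cos φ) = 3.953920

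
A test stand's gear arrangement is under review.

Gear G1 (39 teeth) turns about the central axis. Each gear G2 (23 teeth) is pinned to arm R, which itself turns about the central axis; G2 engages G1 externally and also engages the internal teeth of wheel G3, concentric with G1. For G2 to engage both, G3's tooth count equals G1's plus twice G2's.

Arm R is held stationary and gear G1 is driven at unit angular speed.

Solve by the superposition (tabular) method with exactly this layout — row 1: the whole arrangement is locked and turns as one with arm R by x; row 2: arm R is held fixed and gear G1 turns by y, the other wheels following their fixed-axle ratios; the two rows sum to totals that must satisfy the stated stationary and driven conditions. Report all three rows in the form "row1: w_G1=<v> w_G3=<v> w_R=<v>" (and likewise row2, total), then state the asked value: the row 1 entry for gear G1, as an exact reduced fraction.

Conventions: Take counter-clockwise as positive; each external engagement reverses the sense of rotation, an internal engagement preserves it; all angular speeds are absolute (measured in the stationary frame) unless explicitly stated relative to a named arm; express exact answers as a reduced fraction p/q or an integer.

class = planetary set [G3 = 39+2·23 = 85; Willis about the carrier]
superposition row 1 [locked train]: every member turns x
row 2 — arm fixed, fixed-axis ratios: sun y, ring −(39/85)·y, arm 0
boundary: total ω_arm = x = 0 and total ω_sun = x + y = 1  ⇒  y = 1, x = 0
row 2 ring = −(39/85)·1 = -39/85
totals (row 1 + row 2): sun 0 + 1 = 1, ring 0 + (-39/85) = -39/85, arm 0 + 0 = 0
asked cell (row1, sun) = 0

row1: w_G1=0 w_G3=0 w_R=0
row2: w_G1=1 w_G3=-39/85 w_R=0
total: w_G1=1 w_G3=-39/85 w_R=0
asked value: 0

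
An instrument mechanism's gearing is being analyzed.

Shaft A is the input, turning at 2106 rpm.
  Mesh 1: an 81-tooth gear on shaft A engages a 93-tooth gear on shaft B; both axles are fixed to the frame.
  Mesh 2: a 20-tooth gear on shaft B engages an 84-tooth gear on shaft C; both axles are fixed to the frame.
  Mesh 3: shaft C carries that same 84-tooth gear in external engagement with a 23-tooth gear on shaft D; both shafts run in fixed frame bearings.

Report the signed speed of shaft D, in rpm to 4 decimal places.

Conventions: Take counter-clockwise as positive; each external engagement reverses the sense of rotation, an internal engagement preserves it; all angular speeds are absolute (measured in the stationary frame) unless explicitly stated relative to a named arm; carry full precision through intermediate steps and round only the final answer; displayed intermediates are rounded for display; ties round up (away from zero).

-1595.0070 rpm

recognized (4 fixed axles, 3 meshes): fixed-axis compound train
mesh 1 [81T→93T]: ω = 2106.0000×81/93 = 1834.2581 rpm, sense flips to −
mesh 2 [20T→84T]: ω = 1834.2581×20/84 = 436.7281 rpm, sense flips to +
mesh 3 [84T→23T]: ω = 436.7281×84/23 = 1595.0070 rpm, sense flips to −
signed output speed = -1595.0070 rpm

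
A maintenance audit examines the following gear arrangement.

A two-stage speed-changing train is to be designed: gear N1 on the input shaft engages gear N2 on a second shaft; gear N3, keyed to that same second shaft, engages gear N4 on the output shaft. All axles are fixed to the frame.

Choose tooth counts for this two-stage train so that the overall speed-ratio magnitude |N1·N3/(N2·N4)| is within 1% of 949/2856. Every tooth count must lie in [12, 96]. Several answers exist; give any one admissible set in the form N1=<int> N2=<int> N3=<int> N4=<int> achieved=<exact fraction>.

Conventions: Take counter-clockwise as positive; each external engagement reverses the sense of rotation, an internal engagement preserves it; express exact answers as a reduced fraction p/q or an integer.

design class (target 949/2856): fixed-axis compound train
target = 949/2856 in lowest terms: an exact hit needs N1·N3 = k·949 and N2·N4 = k·2856 for one integer k, every count in [12, 96]; additionally prefer no 1:1 stage (N1 ≠ N2, N3 ≠ N4)
k = 1: N1·N3 = 949 = 13·73, N2·N4 = 2856 = 34·84
achieved = 13·73/(34·84) = 949/2856; |achieved − target| = 0 ≤ 949/285600 ✓

N1=13 N2=34 N3=73 N4=84 achieved=949/2856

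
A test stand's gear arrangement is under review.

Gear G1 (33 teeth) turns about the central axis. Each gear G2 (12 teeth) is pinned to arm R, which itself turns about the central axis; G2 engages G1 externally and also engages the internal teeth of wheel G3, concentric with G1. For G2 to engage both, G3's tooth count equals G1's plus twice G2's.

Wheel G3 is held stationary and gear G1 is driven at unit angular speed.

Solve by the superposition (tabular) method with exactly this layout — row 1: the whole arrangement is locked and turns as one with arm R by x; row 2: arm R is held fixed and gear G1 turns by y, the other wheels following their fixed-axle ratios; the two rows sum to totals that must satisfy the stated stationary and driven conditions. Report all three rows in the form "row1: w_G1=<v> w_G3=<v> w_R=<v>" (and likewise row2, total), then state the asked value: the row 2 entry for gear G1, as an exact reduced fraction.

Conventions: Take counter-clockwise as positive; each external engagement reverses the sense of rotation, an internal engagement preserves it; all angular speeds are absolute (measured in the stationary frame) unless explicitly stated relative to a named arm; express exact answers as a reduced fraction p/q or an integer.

row1: w_G1=11/30 w_G3=11/30 w_R=11/30
row2: w_G1=19/30 w_G3=-11/30 w_R=0
total: w_G1=1 w_G3=0 w_R=11/30
asked value: 19/30

recognized (axles ride arm R): planetary set, 33/12/57 teeth
row 1 — lock + rotate with arm: ω_sun = ω_ring = ω_arm = x
row 2 (arm held, sun turns y): ω_ring = −(33/57)·y, ω_arm = 0
boundary: total ω_ring = x − (33/57)·y = 0 and total ω_sun = x + y = 1  ⇒  y = 19/30, x = 11/30
row 2 ring = −(33/57)·19/30 = -11/30
totals (row 1 + row 2): sun 11/30 + 19/30 = 1, ring 11/30 + (-11/30) = 0, arm 11/30 + 0 = 11/30
asked cell (row2, sun) = 19/30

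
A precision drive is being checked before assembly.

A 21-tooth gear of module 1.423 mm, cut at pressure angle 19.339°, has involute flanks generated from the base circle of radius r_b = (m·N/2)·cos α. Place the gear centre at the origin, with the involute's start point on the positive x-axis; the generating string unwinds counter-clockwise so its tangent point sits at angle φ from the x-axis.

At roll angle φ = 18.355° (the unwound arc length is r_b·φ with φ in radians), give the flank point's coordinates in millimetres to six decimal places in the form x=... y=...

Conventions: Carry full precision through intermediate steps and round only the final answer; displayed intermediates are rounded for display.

class = single-mesh tooth geometry [base-circle involute, m = 1.423, 21T]
pitch radius r_p = m·N/2 = 1.423·21/2 = 14.941500
base radius r_b = r_p·cos α = 14.941500·cos 19.339° = 14.098437
roll angle φ = 18.355° = 0.32035518 rad
x = r_b·(cos φ + φ·sin φ) = 14.803425
y = r_b·(sin φ − φ·cos φ) = 0.152926

x=14.803425 y=0.152926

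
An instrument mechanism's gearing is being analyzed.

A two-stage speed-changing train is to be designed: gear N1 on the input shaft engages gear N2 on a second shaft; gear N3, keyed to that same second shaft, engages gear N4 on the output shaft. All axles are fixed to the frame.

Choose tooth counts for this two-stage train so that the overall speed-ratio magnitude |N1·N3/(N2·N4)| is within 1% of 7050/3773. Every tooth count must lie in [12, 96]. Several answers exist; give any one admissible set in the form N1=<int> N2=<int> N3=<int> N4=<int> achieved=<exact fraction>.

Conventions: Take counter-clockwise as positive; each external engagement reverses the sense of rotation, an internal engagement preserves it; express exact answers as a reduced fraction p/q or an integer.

N1=75 N2=49 N3=94 N4=77 achieved=7050/3773

2-stage fixed-axis compound train for ratio 7050/3773
target = 7050/3773 in lowest terms: an exact hit needs N1·N3 = k·7050 and N2·N4 = k·3773 for one integer k, every count in [12, 96]; additionally prefer no 1:1 stage (N1 ≠ N2, N3 ≠ N4)
k = 1: N1·N3 = 7050 = 75·94, N2·N4 = 3773 = 49·77
achieved = 75·94/(49·77) = 7050/3773; |achieved − target| = 0 ≤ 141/7546 ✓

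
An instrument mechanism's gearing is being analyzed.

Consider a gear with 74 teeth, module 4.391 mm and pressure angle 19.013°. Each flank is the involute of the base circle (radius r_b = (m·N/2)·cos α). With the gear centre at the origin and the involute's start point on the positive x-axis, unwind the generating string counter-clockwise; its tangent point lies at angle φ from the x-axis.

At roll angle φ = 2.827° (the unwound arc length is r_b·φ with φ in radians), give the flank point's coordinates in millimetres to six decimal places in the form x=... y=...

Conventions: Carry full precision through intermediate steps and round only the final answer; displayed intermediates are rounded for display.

class = single-mesh tooth geometry [base-circle involute, m = 4.391, 74T]
pitch radius r_p = m·N/2 = 4.391·74/2 = 162.467000
base radius r_b = r_p·cos α = 162.467000·cos 19.013° = 153.603561
roll angle φ = 2.827° = 0.04934046 rad
x = r_b·(cos φ + φ·sin φ) = 153.790420
y = r_b·(sin φ − φ·cos φ) = 0.006149

x=153.790420 y=0.006149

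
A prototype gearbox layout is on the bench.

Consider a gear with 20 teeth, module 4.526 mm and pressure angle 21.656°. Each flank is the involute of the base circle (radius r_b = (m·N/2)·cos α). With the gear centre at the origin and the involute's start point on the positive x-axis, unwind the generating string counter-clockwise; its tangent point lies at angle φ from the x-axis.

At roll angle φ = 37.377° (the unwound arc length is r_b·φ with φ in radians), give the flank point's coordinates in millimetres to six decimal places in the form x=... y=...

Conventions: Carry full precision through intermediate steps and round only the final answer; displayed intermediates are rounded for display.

topology: single-mesh involute geometry — m = 4.526, N = 20
pitch radius r_p = m·N/2 = 4.526·20/2 = 45.260000
base radius r_b = r_p·cos α = 45.260000·cos 21.656° = 42.065379
roll angle φ = 37.377° = 0.65235171 rad
x = r_b·(cos φ + φ·sin φ) = 50.086110
y = r_b·(sin φ − φ·cos φ) = 3.729522

x=50.086110 y=3.729522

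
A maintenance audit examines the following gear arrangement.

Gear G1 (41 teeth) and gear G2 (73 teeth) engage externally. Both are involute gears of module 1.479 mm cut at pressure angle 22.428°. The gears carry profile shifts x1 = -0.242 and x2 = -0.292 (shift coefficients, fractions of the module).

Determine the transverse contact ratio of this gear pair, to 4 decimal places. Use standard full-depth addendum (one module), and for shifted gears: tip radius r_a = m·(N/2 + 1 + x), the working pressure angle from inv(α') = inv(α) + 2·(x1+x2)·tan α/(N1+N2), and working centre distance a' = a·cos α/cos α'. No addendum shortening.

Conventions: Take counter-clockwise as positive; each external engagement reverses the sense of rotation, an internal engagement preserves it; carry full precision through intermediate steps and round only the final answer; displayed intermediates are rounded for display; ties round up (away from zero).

topology: single-mesh involute geometry — m = 1.479, 41T/73T pair
base radii: r_b1 = 28.026124, r_b2 = 49.900172
tip radii: r_a1 = 31.440582, r_a2 = 55.030632
inv(α') = inv(22.428°) + 2·(-0.242-0.292)·tan α/(41+73) = 0.01743290  ⇒  α' = 21.03416°
a' = a·cos α / cos α' = 84.3030·cos 22.428°/cos 21.03416° = 83.489483
action lengths: √(r_a1²−r_b1²) = 14.249441, √(r_a2²−r_b2²) = 23.202227
base pitch p_b = π·m·cos α = 4.294959
CR = (14.249441 + 23.202227 − 83.489483·sin 21.03416°)/4.294959 = 1.742798
contact ratio ≈ 1.7428

1.7428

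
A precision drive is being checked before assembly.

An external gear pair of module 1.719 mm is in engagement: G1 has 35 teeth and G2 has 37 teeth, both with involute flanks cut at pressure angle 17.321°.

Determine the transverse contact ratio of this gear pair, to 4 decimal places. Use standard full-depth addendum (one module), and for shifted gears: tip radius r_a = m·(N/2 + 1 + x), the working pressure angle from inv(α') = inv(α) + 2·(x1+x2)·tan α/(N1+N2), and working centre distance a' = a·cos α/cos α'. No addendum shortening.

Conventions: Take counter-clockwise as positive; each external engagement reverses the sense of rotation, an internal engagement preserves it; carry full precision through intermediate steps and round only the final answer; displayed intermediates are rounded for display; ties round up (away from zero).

1.8322

single-mesh involute tooth geometry (35T engaging 37T at module 1.719)
base radii: r_b1 = 28.718311, r_b2 = 30.359357
tip radii: r_a1 = 31.801500, r_a2 = 33.520500
no profile shift: α' = α, a' = a
action lengths: √(r_a1²−r_b1²) = 13.659942, √(r_a2²−r_b2²) = 14.210325
base pitch p_b = π·m·cos α = 5.155499
CR = (13.659942 + 14.210325 − 61.884000·sin 17.32100°)/5.155499 = 1.832192
contact ratio ≈ 1.8322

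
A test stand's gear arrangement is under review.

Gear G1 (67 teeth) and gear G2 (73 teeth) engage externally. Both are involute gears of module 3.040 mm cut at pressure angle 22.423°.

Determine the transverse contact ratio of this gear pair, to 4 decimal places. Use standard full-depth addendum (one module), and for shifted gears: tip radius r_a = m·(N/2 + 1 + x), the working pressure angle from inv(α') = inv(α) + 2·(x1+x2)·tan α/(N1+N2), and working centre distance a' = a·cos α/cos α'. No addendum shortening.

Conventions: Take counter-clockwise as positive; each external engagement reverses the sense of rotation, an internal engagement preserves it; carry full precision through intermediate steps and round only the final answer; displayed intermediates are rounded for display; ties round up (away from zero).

1.6780

class = single-mesh tooth geometry [involute pair 67T × 73T, m = 3.040]
base radii: r_b1 = 94.140182, r_b2 = 102.570646
tip radii: r_a1 = 104.880000, r_a2 = 114.000000
no profile shift: α' = α, a' = a
action lengths: √(r_a1²−r_b1²) = 46.232462, √(r_a2²−r_b2²) = 49.752011
base pitch p_b = π·m·cos α = 8.828361
CR = (46.232462 + 49.752011 − 212.800000·sin 22.42300°)/8.828361 = 1.677970
contact ratio ≈ 1.6780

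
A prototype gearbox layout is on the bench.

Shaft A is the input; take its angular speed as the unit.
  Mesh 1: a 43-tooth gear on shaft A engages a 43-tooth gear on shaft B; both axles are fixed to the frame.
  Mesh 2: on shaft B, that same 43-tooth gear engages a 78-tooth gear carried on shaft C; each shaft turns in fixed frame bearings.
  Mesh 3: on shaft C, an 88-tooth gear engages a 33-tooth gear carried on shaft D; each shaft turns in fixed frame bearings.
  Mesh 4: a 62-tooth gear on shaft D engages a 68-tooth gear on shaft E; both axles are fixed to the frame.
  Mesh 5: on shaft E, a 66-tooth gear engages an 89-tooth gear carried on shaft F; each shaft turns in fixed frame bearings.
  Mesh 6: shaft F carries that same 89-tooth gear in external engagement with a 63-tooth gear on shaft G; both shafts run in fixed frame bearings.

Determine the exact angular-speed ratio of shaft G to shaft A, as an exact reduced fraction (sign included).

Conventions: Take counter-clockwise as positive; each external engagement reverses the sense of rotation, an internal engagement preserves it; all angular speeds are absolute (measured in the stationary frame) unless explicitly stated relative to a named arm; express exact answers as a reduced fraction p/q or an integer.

58652/41769

class = fixed-axis compound train [6 meshes; 6 ratios multiply, 6 sense flips]
mesh 1 [43T→43T]: running ratio 1, sense −
mesh 2 [43T→78T]: running ratio 43/78, sense +
mesh 3 [88T→33T]: running ratio 172/117, sense −
mesh 4 [62T→68T]: running ratio 2666/1989, sense +
mesh 5 [66T→89T]: running ratio 58652/59007, sense −
mesh 6 [89T→63T]: running ratio 58652/41769, sense +
ω_out/ω_in = 58652/41769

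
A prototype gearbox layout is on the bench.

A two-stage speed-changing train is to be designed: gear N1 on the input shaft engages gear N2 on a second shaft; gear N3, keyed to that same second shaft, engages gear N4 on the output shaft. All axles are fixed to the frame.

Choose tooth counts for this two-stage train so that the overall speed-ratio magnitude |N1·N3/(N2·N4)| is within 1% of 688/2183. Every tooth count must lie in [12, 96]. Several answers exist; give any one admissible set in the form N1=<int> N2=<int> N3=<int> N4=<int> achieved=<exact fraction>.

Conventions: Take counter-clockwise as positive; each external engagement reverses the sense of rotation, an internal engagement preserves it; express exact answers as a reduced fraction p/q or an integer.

N1=16 N2=37 N3=43 N4=59 achieved=688/2183

topology: fixed-axis compound train — 2 stages, target 688/2183
target = 688/2183 in lowest terms: an exact hit needs N1·N3 = k·688 and N2·N4 = k·2183 for one integer k, every count in [12, 96]; additionally prefer no 1:1 stage (N1 ≠ N2, N3 ≠ N4)
k = 1: N1·N3 = 688 = 16·43, N2·N4 = 2183 = 37·59
achieved = 16·43/(37·59) = 688/2183; |achieved − target| = 0 ≤ 172/54575 ✓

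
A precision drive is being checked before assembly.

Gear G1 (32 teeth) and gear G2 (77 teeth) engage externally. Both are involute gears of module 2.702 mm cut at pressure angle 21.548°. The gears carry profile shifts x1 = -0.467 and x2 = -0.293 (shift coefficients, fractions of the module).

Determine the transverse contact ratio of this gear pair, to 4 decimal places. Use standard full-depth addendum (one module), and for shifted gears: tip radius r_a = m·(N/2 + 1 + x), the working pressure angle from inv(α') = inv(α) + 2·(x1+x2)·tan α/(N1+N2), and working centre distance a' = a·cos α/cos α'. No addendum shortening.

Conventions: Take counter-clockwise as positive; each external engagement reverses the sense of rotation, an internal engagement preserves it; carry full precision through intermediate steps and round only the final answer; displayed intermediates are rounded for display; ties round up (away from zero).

1.8627

class = single-mesh tooth geometry [involute pair 32T × 77T, m = 2.702]
base radii: r_b1 = 40.210524, r_b2 = 96.756574
tip radii: r_a1 = 44.672166, r_a2 = 105.937314
inv(α') = inv(21.548°) + 2·(-0.467-0.293)·tan α/(32+77) = 0.01328843  ⇒  α' = 19.27284°
a' = a·cos α / cos α' = 147.2590·cos 21.548°/cos 19.27284° = 145.098797
action lengths: √(r_a1²−r_b1²) = 19.460631, √(r_a2²−r_b2²) = 43.137917
base pitch p_b = π·m·cos α = 7.895318
CR = (19.460631 + 43.137917 − 145.098797·sin 19.27284°)/7.895318 = 1.862651
contact ratio ≈ 1.8627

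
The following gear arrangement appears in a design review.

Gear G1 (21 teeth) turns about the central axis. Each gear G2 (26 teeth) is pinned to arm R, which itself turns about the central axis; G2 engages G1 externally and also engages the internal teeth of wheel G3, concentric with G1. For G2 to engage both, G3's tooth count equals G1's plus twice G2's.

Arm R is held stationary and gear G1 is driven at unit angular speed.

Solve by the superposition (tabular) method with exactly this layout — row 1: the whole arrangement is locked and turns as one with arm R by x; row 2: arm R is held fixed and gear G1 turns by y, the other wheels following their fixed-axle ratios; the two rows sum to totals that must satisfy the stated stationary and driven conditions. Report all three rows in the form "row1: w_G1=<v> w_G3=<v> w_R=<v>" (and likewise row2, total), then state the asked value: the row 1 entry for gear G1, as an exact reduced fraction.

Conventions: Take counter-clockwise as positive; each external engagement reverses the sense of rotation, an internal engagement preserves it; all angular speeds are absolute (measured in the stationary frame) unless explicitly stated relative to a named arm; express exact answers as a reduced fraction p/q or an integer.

recognized (axles ride arm R): planetary set, 21/26/73 teeth
row 1 — lock + rotate with arm: ω_sun = ω_ring = ω_arm = x
superposition row 2 [arm held]: sun y, ring −(21/73)·y, arm 0
boundary: total ω_arm = x = 0 and total ω_sun = x + y = 1  ⇒  y = 1, x = 0
row 2 ring = −(21/73)·1 = -21/73
totals (row 1 + row 2): sun 0 + 1 = 1, ring 0 + (-21/73) = -21/73, arm 0 + 0 = 0
asked cell (row1, sun) = 0

row1: w_G1=0 w_G3=0 w_R=0
row2: w_G1=1 w_G3=-21/73 w_R=0
total: w_G1=1 w_G3=-21/73 w_R=0
asked value: 0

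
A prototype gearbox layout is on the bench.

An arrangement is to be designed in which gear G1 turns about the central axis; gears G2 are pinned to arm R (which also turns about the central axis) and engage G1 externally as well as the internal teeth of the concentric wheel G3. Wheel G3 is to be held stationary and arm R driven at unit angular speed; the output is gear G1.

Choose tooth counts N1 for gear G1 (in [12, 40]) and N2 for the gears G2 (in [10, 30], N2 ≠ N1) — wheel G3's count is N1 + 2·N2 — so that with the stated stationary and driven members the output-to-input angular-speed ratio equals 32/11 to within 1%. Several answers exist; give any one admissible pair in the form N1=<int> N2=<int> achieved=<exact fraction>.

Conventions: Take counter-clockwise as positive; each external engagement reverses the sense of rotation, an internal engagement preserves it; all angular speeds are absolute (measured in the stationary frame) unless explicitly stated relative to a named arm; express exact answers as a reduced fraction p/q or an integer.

N1=22 N2=10 achieved=32/11

topology: planetary set — design target 32/11, arm = carrier (Willis)
Willis with ω_ring = 0: ω_sun/ω_arm = (N1+N3)/N1; set equal to 32/11  ⇒  N3/N1 = 32/11 − 1 = 21/11
N3 = N1 + 2·N2  ⇒  N2/N1 = (N3/N1 − 1)/2 = (21/11 − 1)/2 = 5/11
smallest multiple with N1 ≥ 12 and N2 ≥ 10: k = 2  ⇒  N1 = 2·11 = 22, N2 = 2·5 = 10 (N1 ≤ 40, N2 ≤ 30, N2 ≠ N1 ✓), N3 = 22 + 2·10 = 42
check: (N1+N3)/N1 with N1 = 22, N3 = 42 gives 32/11; |achieved − target| = 0 ≤ 8/275 ✓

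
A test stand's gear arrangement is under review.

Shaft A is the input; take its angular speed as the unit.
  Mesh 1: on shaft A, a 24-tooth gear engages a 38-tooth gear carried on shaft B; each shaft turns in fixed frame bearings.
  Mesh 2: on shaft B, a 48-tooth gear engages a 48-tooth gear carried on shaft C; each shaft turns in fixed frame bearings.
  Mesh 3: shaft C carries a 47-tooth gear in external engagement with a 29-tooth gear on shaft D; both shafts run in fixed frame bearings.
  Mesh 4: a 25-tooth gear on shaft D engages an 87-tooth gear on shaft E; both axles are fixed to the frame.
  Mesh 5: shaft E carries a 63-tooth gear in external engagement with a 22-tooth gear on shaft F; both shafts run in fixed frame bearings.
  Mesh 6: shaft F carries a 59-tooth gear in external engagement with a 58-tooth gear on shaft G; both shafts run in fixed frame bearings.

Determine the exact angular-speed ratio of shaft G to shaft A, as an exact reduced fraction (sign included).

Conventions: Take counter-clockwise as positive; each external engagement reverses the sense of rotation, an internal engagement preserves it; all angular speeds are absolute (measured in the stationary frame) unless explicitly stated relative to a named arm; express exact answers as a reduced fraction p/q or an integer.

class = fixed-axis compound train [6 meshes; 6 ratios multiply, 6 sense flips]
mesh 1 [24T→38T]: running ratio 12/19, sense −
mesh 2 [48T→48T]: running ratio 12/19, sense +
mesh 3 [47T→29T]: running ratio 564/551, sense −
mesh 4 [25T→87T]: running ratio 4700/15979, sense +
mesh 5 [63T→22T]: running ratio 148050/175769, sense −
mesh 6 [59T→58T]: running ratio 4367475/5097301, sense +
ω_out/ω_in = 4367475/5097301

4367475/5097301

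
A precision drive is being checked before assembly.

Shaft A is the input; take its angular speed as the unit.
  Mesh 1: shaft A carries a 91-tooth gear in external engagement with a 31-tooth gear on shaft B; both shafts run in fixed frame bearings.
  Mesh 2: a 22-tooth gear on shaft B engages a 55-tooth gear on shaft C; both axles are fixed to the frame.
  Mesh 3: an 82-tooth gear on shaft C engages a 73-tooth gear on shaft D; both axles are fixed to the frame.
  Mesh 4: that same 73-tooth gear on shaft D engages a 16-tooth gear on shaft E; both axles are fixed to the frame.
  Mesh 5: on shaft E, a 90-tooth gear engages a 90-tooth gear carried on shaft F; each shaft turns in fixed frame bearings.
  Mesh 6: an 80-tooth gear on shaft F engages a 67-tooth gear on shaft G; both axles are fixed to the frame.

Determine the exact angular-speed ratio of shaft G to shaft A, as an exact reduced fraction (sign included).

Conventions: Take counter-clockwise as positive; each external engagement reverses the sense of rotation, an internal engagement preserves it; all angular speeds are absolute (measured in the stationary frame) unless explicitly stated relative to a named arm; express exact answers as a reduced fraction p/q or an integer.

class = fixed-axis compound train [6 meshes; 6 ratios multiply, 6 sense flips]
mesh 1 [91T→31T]: running ratio 91/31, sense −
mesh 2 [22T→55T]: running ratio 182/155, sense +
mesh 3 [82T→73T]: running ratio 14924/11315, sense −
mesh 4 [73T→16T]: running ratio 3731/620, sense +
mesh 5 [90T→90T]: running ratio 3731/620, sense −
mesh 6 [80T→67T]: running ratio 14924/2077, sense +
ω_out/ω_in = 14924/2077

14924/2077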